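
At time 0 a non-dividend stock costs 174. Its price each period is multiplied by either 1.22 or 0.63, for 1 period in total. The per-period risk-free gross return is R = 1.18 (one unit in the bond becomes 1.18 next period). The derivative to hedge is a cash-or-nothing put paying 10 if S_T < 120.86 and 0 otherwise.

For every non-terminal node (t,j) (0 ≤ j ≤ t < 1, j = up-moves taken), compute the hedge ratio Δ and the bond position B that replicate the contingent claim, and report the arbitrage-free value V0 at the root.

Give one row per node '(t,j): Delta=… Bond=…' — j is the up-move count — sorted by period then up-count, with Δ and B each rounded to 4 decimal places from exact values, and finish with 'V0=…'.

Risk-neutral probability p* = (R−d)/(u−d) = (1.18−0.63)/(1.22−0.63) = 0.9322.
Terminal payoffs: V(1,0)=10.0000, V(1,1)=0.0000
(0,0): S=174.0000. Δ = (V_up−V_dn)/(S_up−S_dn) = (0.0000−10.0000)/(212.2800−109.6200) = -0.0974. V = [p*·0.0000 + (1−p*)·10.0000]/1.18 = 0.5745. B = V − Δ·S = 17.5237.
Each (Δ,B) replicates both successor values, so the strategy is self-financing and V0 is arbitrage-free.

(0,0): Delta=-0.0974 Bond=17.5237
V0=0.5745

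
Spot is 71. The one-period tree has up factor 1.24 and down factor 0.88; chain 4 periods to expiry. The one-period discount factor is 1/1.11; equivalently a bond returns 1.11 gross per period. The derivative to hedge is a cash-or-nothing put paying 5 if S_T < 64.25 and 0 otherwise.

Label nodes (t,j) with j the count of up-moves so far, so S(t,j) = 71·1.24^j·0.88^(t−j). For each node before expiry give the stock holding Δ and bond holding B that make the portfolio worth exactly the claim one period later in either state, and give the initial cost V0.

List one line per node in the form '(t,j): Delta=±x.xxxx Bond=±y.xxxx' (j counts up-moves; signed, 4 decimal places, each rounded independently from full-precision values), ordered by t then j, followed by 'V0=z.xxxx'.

(0,0): Delta=-0.0357 Bond=2.9906
(1,0): Delta=-0.0832 Bond=6.2873
(1,1): Delta=-0.0167 Bond=1.6421
(2,0): Delta=-0.1454 Bond=10.3958
(2,1): Delta=-0.0583 Bond=5.0476
(2,2): Delta=0.0000 Bond=0.0000
(3,0): Delta=0.0000 Bond=4.5045
(3,1): Delta=-0.2037 Bond=15.5155
(3,2): Delta=0.0000 Bond=0.0000
(3,3): Delta=0.0000 Bond=0.0000
V0=0.4524

Since d<R<u, set p* = (R−d)/(u−d) = 0.6389; price each node as the discounted p*-expectation of its children.
Terminal payoffs: V(4,0)=5.0000, V(4,1)=5.0000, V(4,2)=0.0000, V(4,3)=0.0000, V(4,4)=0.0000
  t=3,j=0: stock 48.3845 → up 59.9968 (V=5.0000), down 42.5784 (V=5.0000). Price 4.5045; hedge Δ=0.0000, bond B=4.5045.
  t=3,j=1: stock 68.1782 → up 84.5409 (V=0.0000), down 59.9968 (V=5.0000). Price 1.6266; hedge Δ=-0.2037, bond B=15.5155.
  t=3,j=2: stock 96.0692 → up 119.1259 (V=0.0000), down 84.5409 (V=0.0000). Price 0.0000; hedge Δ=0.0000, bond B=0.0000.
  t=3,j=3: stock 135.3703 → up 167.8592 (V=0.0000), down 119.1259 (V=0.0000). Price 0.0000; hedge Δ=0.0000, bond B=0.0000.
  t=2,j=0: stock 54.9824 → up 68.1782 (V=1.6266), down 48.3845 (V=4.5045). Price 2.4017; hedge Δ=-0.1454, bond B=10.3958.
  t=2,j=1: stock 77.4752 → up 96.0692 (V=0.0000), down 68.1782 (V=1.6266). Price 0.5292; hedge Δ=-0.0583, bond B=5.0476.
  t=2,j=2: stock 109.1696 → up 135.3703 (V=0.0000), down 96.0692 (V=0.0000). Price 0.0000; hedge Δ=0.0000, bond B=0.0000.
  t=1,j=0: stock 62.4800 → up 77.4752 (V=0.5292), down 54.9824 (V=2.4017). Price 1.0859; hedge Δ=-0.0832, bond B=6.2873.
  t=1,j=1: stock 88.0400 → up 109.1696 (V=0.0000), down 77.4752 (V=0.5292). Price 0.1722; hedge Δ=-0.0167, bond B=1.6421.
  t=0,j=0: stock 71.0000 → up 88.0400 (V=0.1722), down 62.4800 (V=1.0859). Price 0.4524; hedge Δ=-0.0357, bond B=2.9906.
Each (Δ,B) replicates both successor values, so the strategy is self-financing and V0 is arbitrage-free.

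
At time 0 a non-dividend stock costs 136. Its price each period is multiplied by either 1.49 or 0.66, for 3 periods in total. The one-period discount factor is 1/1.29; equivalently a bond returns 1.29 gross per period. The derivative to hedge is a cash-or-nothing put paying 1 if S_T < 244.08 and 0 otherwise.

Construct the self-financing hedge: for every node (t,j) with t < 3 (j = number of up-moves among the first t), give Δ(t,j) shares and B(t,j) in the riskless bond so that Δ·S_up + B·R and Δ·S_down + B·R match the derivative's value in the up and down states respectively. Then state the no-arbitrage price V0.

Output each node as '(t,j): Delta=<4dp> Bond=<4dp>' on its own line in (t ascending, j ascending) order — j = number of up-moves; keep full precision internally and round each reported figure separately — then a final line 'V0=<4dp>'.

(0,0): Delta=-0.0031 Bond=0.6792
(1,0): Delta=0.0000 Bond=0.6009
(1,1): Delta=-0.0035 Bond=0.9636
(2,0): Delta=0.0000 Bond=0.7752
(2,1): Delta=0.0000 Bond=0.7752
(2,2): Delta=-0.0040 Bond=1.3916
V0=0.2621

Risk-neutral probability p* = (R−d)/(u−d) = (1.29−0.66)/(1.49−0.66) = 0.7590.
At expiry t=3: V(3,0)=1.0000, V(3,1)=1.0000, V(3,2)=1.0000, V(3,3)=0.0000
(2,0): S=59.2416. Δ = (V_up−V_dn)/(S_up−S_dn) = (1.0000−1.0000)/(88.2700−39.0995) = 0.0000. V = [p*·1.0000 + (1−p*)·1.0000]/1.29 = 0.7752. B = V − Δ·S = 0.7752.
(2,1): S=133.7424. Δ = (V_up−V_dn)/(S_up−S_dn) = (1.0000−1.0000)/(199.2762−88.2700) = 0.0000. V = [p*·1.0000 + (1−p*)·1.0000]/1.29 = 0.7752. B = V − Δ·S = 0.7752.
(2,2): S=301.9336. Δ = (V_up−V_dn)/(S_up−S_dn) = (0.0000−1.0000)/(449.8811−199.2762) = -0.0040. V = [p*·0.0000 + (1−p*)·1.0000]/1.29 = 0.1868. B = V − Δ·S = 1.3916.
(1,0): S=89.7600. Δ = (V_up−V_dn)/(S_up−S_dn) = (0.7752−0.7752)/(133.7424−59.2416) = 0.0000. V = [p*·0.7752 + (1−p*)·0.7752]/1.29 = 0.6009. B = V − Δ·S = 0.6009.
(1,1): S=202.6400. Δ = (V_up−V_dn)/(S_up−S_dn) = (0.1868−0.7752)/(301.9336−133.7424) = -0.0035. V = [p*·0.1868 + (1−p*)·0.7752]/1.29 = 0.2547. B = V − Δ·S = 0.9636.
(0,0): S=136.0000. Δ = (V_up−V_dn)/(S_up−S_dn) = (0.2547−0.6009)/(202.6400−89.7600) = -0.0031. V = [p*·0.2547 + (1−p*)·0.6009]/1.29 = 0.2621. B = V − Δ·S = 0.6792.
Root portfolio cost Δ·136+B reproduces V0=0.2621.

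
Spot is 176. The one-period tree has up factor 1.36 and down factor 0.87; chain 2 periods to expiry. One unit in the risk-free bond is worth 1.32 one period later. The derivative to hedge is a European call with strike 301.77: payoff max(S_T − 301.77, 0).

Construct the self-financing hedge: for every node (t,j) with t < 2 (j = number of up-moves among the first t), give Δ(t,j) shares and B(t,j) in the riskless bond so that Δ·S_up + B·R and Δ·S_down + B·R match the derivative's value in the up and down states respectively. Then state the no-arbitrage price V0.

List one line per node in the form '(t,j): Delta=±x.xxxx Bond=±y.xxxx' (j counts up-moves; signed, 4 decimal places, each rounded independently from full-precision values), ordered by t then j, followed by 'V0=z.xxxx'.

The replicating-portfolio and risk-neutral prices coincide; use p* = (1.32−0.87)/(1.36−0.87) = 0.9184 for the latter.
Terminal values V(2,·): V(2,0)=0.0000, V(2,1)=0.0000, V(2,2)=23.7596
Node (1,0) S=153.1200: V=(p*·0.0000+(1−p*)·0.0000)/1.32=0.0000; Δ=(0.0000−0.0000)/(208.2432−133.2144)=0.0000; B=V−Δ·S=0.0000
Node (1,1) S=239.3600: V=(p*·23.7596+(1−p*)·0.0000)/1.32=16.5303; Δ=(23.7596−0.0000)/(325.5296−208.2432)=0.2026; B=V−Δ·S=-31.9586
Node (0,0) S=176.0000: V=(p*·16.5303+(1−p*)·0.0000)/1.32=11.5007; Δ=(16.5303−0.0000)/(239.3600−153.1200)=0.1917; B=V−Δ·S=-22.2347
The time-0 hedge costs 11.5007, which is the no-arbitrage price.

(0,0): Delta=0.1917 Bond=-22.2347
(1,0): Delta=0.0000 Bond=0.0000
(1,1): Delta=0.2026 Bond=-31.9586
V0=11.5007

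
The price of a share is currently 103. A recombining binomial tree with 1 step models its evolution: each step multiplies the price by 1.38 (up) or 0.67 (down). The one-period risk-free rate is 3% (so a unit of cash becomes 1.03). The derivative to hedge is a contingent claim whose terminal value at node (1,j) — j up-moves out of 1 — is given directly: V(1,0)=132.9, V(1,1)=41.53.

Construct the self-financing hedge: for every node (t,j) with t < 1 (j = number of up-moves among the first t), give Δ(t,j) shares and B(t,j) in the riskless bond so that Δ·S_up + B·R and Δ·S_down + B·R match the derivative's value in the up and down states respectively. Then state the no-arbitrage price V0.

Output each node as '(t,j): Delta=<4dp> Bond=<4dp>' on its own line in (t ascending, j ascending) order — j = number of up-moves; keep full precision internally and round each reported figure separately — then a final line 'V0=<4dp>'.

Since d<R<u, set p* = (R−d)/(u−d) = 0.5070; price each node as the discounted p*-expectation of its children.
At expiry t=1: V(1,0)=132.9000, V(1,1)=41.5300
  t=0,j=0: stock 103.0000 → up 142.1400 (V=41.5300), down 69.0100 (V=132.9000). Price 84.0500; hedge Δ=-1.2494, bond B=212.7402.
Self-financing check: at every node Δ·S+B equals the discounted successor values.

(0,0): Delta=-1.2494 Bond=212.7402
V0=84.0500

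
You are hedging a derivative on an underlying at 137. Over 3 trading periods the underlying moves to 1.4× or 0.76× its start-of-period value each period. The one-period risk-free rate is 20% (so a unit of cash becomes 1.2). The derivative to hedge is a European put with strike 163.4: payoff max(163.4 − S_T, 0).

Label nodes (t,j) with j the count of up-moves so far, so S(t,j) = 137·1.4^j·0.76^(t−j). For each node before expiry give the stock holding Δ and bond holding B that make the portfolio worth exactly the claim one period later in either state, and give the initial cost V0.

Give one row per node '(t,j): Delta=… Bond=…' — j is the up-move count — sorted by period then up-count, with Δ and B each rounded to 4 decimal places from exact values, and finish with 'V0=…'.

(0,0): Delta=-0.2182 Bond=37.8549
(1,0): Delta=-0.6503 Bond=90.4115
(1,1): Delta=-0.1116 Bond=24.9779
(2,0): Delta=-1.0000 Bond=136.1667
(2,1): Delta=-0.5640 Bond=95.9152
(2,2): Delta=0.0000 Bond=0.0000
V0=7.9566

Under the risk-neutral measure, an up-move has probability p* = (R−d)/(u−d) = 0.6875 and values discount at R = 1.2.
Terminal values V(3,·): V(3,0)=103.2603, V(3,1)=52.6163, V(3,2)=0.0000, V(3,3)=0.0000
  t=2,j=0: stock 79.1312 → up 110.7837 (V=52.6163), down 60.1397 (V=103.2603). Price 57.0355; hedge Δ=-1.0000, bond B=136.1667.
  t=2,j=1: stock 145.7680 → up 204.0752 (V=0.0000), down 110.7837 (V=52.6163). Price 13.7022; hedge Δ=-0.5640, bond B=95.9152.
  t=2,j=2: stock 268.5200 → up 375.9280 (V=0.0000), down 204.0752 (V=0.0000). Price 0.0000; hedge Δ=0.0000, bond B=0.0000.
  t=1,j=0: stock 104.1200 → up 145.7680 (V=13.7022), down 79.1312 (V=57.0355). Price 22.7032; hedge Δ=-0.6503, bond B=90.4115.
  t=1,j=1: stock 191.8000 → up 268.5200 (V=0.0000), down 145.7680 (V=13.7022). Price 3.5683; hedge Δ=-0.1116, bond B=24.9779.
  t=0,j=0: stock 137.0000 → up 191.8000 (V=3.5683), down 104.1200 (V=22.7032). Price 7.9566; hedge Δ=-0.2182, bond B=37.8549.
Self-financing check: at every node Δ·S+B equals the discounted successor values.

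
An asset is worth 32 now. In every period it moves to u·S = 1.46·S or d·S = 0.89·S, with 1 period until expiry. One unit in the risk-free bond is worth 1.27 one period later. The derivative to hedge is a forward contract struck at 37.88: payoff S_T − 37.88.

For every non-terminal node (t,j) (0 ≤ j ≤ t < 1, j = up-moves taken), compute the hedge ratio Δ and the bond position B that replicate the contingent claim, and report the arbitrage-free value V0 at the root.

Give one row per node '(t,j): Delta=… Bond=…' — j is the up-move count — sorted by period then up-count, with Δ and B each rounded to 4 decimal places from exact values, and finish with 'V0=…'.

Risk-neutral probability p* = (R−d)/(u−d) = (1.27−0.89)/(1.46−0.89) = 0.6667.
At expiry t=1: V(1,0)=-9.4000, V(1,1)=8.8400
(0,0): S=32.0000. Δ = (V_up−V_dn)/(S_up−S_dn) = (8.8400−-9.4000)/(46.7200−28.4800) = 1.0000. V = [p*·8.8400 + (1−p*)·-9.4000]/1.27 = 2.1732. B = V − Δ·S = -29.8268.
Root portfolio cost Δ·32+B reproduces V0=2.1732.

(0,0): Delta=1.0000 Bond=-29.8268
V0=2.1732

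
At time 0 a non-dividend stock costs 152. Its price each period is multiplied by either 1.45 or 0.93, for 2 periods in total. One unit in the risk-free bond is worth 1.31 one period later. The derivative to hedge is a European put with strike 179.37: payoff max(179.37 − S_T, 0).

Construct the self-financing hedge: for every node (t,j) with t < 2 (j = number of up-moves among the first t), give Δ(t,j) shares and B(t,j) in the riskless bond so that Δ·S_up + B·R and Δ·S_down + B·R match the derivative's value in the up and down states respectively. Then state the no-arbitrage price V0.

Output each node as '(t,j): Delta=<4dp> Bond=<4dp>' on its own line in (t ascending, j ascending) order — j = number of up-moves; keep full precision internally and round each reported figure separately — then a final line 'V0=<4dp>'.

(0,0): Delta=-0.1246 Bond=20.9570
(1,0): Delta=-0.6517 Bond=101.9708
(1,1): Delta=0.0000 Bond=0.0000
V0=2.0234

Since d<R<u, set p* = (R−d)/(u−d) = 0.7308; price each node as the discounted p*-expectation of its children.
Terminal payoffs: V(2,0)=47.9052, V(2,1)=0.0000, V(2,2)=0.0000
  t=1,j=0: stock 141.3600 → up 204.9720 (V=0.0000), down 131.4648 (V=47.9052). Price 9.8455; hedge Δ=-0.6517, bond B=101.9708.
  t=1,j=1: stock 220.4000 → up 319.5800 (V=0.0000), down 204.9720 (V=0.0000). Price 0.0000; hedge Δ=0.0000, bond B=0.0000.
  t=0,j=0: stock 152.0000 → up 220.4000 (V=0.0000), down 141.3600 (V=9.8455). Price 2.0234; hedge Δ=-0.1246, bond B=20.9570.
Root portfolio cost Δ·152+B reproduces V0=2.0234.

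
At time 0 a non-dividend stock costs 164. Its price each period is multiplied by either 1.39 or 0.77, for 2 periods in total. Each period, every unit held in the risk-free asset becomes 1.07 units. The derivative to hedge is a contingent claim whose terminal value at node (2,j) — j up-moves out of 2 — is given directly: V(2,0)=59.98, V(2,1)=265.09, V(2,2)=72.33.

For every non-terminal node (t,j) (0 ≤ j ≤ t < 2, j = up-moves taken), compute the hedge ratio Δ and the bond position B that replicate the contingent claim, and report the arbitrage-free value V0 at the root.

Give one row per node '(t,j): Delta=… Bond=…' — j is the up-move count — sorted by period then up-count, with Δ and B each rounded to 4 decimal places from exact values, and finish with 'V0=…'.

(0,0): Delta=0.1157 Bond=125.4153
(1,0): Delta=2.6198 Bond=-182.0125
(1,1): Delta=-1.3638 Bond=471.4818
V0=144.3967

Since d<R<u, set p* = (R−d)/(u−d) = 0.4839; price each node as the discounted p*-expectation of its children.
Terminal payoffs: V(2,0)=59.9800, V(2,1)=265.0900, V(2,2)=72.3300
  t=1,j=0: stock 126.2800 → up 175.5292 (V=265.0900), down 97.2356 (V=59.9800). Price 148.8101; hedge Δ=2.6198, bond B=-182.0125.
  t=1,j=1: stock 227.9600 → up 316.8644 (V=72.3300), down 175.5292 (V=265.0900). Price 160.5785; hedge Δ=-1.3638, bond B=471.4818.
  t=0,j=0: stock 164.0000 → up 227.9600 (V=160.5785), down 126.2800 (V=148.8101). Price 144.3967; hedge Δ=0.1157, bond B=125.4153.
Check: Δ(0,0)·S0 + B(0,0) = 144.3967 = V0.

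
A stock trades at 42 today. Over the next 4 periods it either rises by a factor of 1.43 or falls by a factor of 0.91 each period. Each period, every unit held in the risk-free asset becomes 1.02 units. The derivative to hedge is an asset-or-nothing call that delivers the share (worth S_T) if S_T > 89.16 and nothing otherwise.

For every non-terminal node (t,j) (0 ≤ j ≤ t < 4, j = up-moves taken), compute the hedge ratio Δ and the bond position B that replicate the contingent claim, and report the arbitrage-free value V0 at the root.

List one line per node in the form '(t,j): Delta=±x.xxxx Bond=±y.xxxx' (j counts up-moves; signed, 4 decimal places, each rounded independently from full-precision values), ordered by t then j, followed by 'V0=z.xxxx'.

(0,0): Delta=0.5365 Bond=-19.1257
(1,0): Delta=0.2419 Bond=-8.2474
(1,1): Delta=1.2353 Bond=-61.4803
(2,0): Delta=0.0000 Bond=0.0000
(2,1): Delta=0.8156 Bond=-39.7673
(2,2): Delta=2.2310 Bond=-148.2235
(3,0): Delta=0.0000 Bond=0.0000
(3,1): Delta=0.0000 Bond=0.0000
(3,2): Delta=2.7500 Bond=-191.7506
(3,3): Delta=1.0000 Bond=0.0000
V0=3.4074

No-arbitrage ⇒ martingale measure with p* = (R−d)/(u−d) = 0.2115.
At expiry t=4: V(4,0)=0.0000, V(4,1)=0.0000, V(4,2)=0.0000, V(4,3)=111.7632, V(4,4)=175.6279
  t=3,j=0: stock 31.6500 → up 45.2595 (V=0.0000), down 28.8015 (V=0.0000). Price 0.0000; hedge Δ=0.0000, bond B=0.0000.
  t=3,j=1: stock 49.7357 → up 71.1220 (V=0.0000), down 45.2595 (V=0.0000). Price 0.0000; hedge Δ=0.0000, bond B=0.0000.
  t=3,j=2: stock 78.1561 → up 111.7632 (V=111.7632), down 71.1220 (V=0.0000). Price 23.1786; hedge Δ=2.7500, bond B=-191.7506.
  t=3,j=3: stock 122.8167 → up 175.6279 (V=175.6279), down 111.7632 (V=111.7632). Price 122.8167; hedge Δ=1.0000, bond B=0.0000.
  t=2,j=0: stock 34.7802 → up 49.7357 (V=0.0000), down 31.6500 (V=0.0000). Price 0.0000; hedge Δ=0.0000, bond B=0.0000.
  t=2,j=1: stock 54.6546 → up 78.1561 (V=23.1786), down 49.7357 (V=0.0000). Price 4.8070; hedge Δ=0.8156, bond B=-39.7673.
  t=2,j=2: stock 85.8858 → up 122.8167 (V=122.8167), down 78.1561 (V=23.1786). Price 43.3882; hedge Δ=2.2310, bond B=-148.2235.
  t=1,j=0: stock 38.2200 → up 54.6546 (V=4.8070), down 34.7802 (V=0.0000). Price 0.9969; hedge Δ=0.2419, bond B=-8.2474.
  t=1,j=1: stock 60.0600 → up 85.8858 (V=43.3882), down 54.6546 (V=4.8070). Price 12.7141; hedge Δ=1.2353, bond B=-61.4803.
  t=0,j=0: stock 42.0000 → up 60.0600 (V=12.7141), down 38.2200 (V=0.9969). Price 3.4074; hedge Δ=0.5365, bond B=-19.1257.
The time-0 hedge costs 3.4074, which is the no-arbitrage price.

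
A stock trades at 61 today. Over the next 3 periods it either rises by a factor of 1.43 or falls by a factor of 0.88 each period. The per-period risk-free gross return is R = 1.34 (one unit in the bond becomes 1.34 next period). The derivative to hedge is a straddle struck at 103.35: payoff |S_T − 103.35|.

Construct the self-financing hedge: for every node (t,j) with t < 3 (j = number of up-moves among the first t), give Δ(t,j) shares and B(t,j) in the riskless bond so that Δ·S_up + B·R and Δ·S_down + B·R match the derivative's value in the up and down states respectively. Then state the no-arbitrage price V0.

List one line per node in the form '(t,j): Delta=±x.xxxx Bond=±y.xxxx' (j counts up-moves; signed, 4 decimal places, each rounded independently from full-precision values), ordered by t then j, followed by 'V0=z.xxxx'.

The replicating-portfolio and risk-neutral prices coincide; use p* = (1.34−0.88)/(1.43−0.88) = 0.8364 for the latter.
Terminal payoffs: V(3,0)=61.7802, V(3,1)=35.7991, V(3,2)=6.4202, V(3,3)=75.0266
Node (2,0) S=47.2384: V=(p*·35.7991+(1−p*)·61.7802)/1.34=29.8885; Δ=(35.7991−61.7802)/(67.5509−41.5698)=-1.0000; B=V−Δ·S=77.1269
Node (2,1) S=76.7624: V=(p*·6.4202+(1−p*)·35.7991)/1.34=8.3789; Δ=(6.4202−35.7991)/(109.7702−67.5509)=-0.6959; B=V−Δ·S=61.7950
Node (2,2) S=124.7389: V=(p*·75.0266+(1−p*)·6.4202)/1.34=47.6120; Δ=(75.0266−6.4202)/(178.3766−109.7702)=1.0000; B=V−Δ·S=-77.1269
Node (1,0) S=53.6800: V=(p*·8.3789+(1−p*)·29.8885)/1.34=8.8796; Δ=(8.3789−29.8885)/(76.7624−47.2384)=-0.7285; B=V−Δ·S=47.9879
Node (1,1) S=87.2300: V=(p*·47.6120+(1−p*)·8.3789)/1.34=30.7403; Δ=(47.6120−8.3789)/(124.7389−76.7624)=0.8178; B=V−Δ·S=-40.5927
Node (0,0) S=61.0000: V=(p*·30.7403+(1−p*)·8.8796)/1.34=20.2710; Δ=(30.7403−8.8796)/(87.2300−53.6800)=0.6516; B=V−Δ·S=-19.4759
Root portfolio cost Δ·61+B reproduces V0=20.2710.

(0,0): Delta=0.6516 Bond=-19.4759
(1,0): Delta=-0.7285 Bond=47.9879
(1,1): Delta=0.8178 Bond=-40.5927
(2,0): Delta=-1.0000 Bond=77.1269
(2,1): Delta=-0.6959 Bond=61.7950
(2,2): Delta=1.0000 Bond=-77.1269
V0=20.2710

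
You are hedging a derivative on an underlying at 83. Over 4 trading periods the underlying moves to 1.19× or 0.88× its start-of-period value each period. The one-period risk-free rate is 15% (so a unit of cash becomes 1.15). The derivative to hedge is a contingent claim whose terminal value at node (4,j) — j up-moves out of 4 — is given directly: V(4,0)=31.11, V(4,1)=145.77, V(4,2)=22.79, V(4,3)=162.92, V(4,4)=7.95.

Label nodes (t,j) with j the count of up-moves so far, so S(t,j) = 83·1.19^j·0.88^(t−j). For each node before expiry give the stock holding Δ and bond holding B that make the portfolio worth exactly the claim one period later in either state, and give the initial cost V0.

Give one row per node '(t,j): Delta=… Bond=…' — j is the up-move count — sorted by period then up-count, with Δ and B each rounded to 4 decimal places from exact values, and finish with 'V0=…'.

Under the risk-neutral measure, an up-move has probability p* = (R−d)/(u−d) = 0.8710 and values discount at R = 1.15.
At expiry t=4: V(4,0)=31.1100, V(4,1)=145.7700, V(4,2)=22.7900, V(4,3)=162.9200, V(4,4)=7.9500
  t=3,j=0: stock 56.5622 → up 67.3090 (V=145.7700), down 49.7747 (V=31.1100). Price 113.8914; hedge Δ=6.5392, bond B=-255.9795.
  t=3,j=1: stock 76.4875 → up 91.0201 (V=22.7900), down 67.3090 (V=145.7700). Price 33.6160; hedge Δ=-5.1866, bond B=430.3257.
  t=3,j=2: stock 103.4319 → up 123.0840 (V=162.9200), down 91.0201 (V=22.7900). Price 125.9467; hedge Δ=4.3703, bond B=-326.0856.
  t=3,j=3: stock 139.8682 → up 166.4432 (V=7.9500), down 123.0840 (V=162.9200). Price 24.3010; hedge Δ=-3.5741, bond B=524.2042.
  t=2,j=0: stock 64.2752 → up 76.4875 (V=33.6160), down 56.5622 (V=113.8914). Price 38.2384; hedge Δ=-4.0288, bond B=297.1914.
  t=2,j=1: stock 86.9176 → up 103.4319 (V=125.9467), down 76.4875 (V=33.6160). Price 99.1592; hedge Δ=3.4267, bond B=-198.6818.
  t=2,j=2: stock 117.5363 → up 139.8682 (V=24.3010), down 103.4319 (V=125.9467). Price 32.5361; hedge Δ=-2.7897, bond B=360.4256.
  t=1,j=0: stock 73.0400 → up 86.9176 (V=99.1592), down 64.2752 (V=38.2384). Price 79.3899; hedge Δ=2.6906, bond B=-117.1289.
  t=1,j=1: stock 98.7700 → up 117.5363 (V=32.5361), down 86.9176 (V=99.1592). Price 35.7675; hedge Δ=-2.1759, bond B=250.6806.
  t=0,j=0: stock 83.0000 → up 98.7700 (V=35.7675), down 73.0400 (V=79.3899). Price 35.9967; hedge Δ=-1.6954, bond B=176.7142.
Root portfolio cost Δ·83+B reproduces V0=35.9967.

(0,0): Delta=-1.6954 Bond=176.7142
(1,0): Delta=2.6906 Bond=-117.1289
(1,1): Delta=-2.1759 Bond=250.6806
(2,0): Delta=-4.0288 Bond=297.1914
(2,1): Delta=3.4267 Bond=-198.6818
(2,2): Delta=-2.7897 Bond=360.4256
(3,0): Delta=6.5392 Bond=-255.9795
(3,1): Delta=-5.1866 Bond=430.3257
(3,2): Delta=4.3703 Bond=-326.0856
(3,3): Delta=-3.5741 Bond=524.2042
V0=35.9967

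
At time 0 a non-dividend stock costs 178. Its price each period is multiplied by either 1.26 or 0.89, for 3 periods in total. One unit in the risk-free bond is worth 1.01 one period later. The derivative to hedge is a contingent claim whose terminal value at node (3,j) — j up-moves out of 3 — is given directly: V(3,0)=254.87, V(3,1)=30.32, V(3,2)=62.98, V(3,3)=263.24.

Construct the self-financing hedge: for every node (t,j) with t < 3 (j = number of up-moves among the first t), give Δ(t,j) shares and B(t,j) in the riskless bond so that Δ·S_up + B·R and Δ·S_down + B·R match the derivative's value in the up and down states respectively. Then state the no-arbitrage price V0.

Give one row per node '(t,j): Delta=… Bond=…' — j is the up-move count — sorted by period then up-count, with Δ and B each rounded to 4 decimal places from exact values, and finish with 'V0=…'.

(0,0): Delta=-0.9993 Bond=289.0050
(1,0): Delta=-2.3839 Bond=511.2432
(1,1): Delta=1.0382 Bond=-165.0800
(2,0): Delta=-4.3044 Bond=787.1325
(2,1): Delta=0.4422 Bond=-47.7629
(2,2): Delta=1.9153 Bond=-414.5807
V0=111.1295

Risk-neutral probability p* = (R−d)/(u−d) = (1.01−0.89)/(1.26−0.89) = 0.3243.
Terminal values V(3,·): V(3,0)=254.8700, V(3,1)=30.3200, V(3,2)=62.9800, V(3,3)=263.2400
Node (2,0) S=140.9938: V=(p*·30.3200+(1−p*)·254.8700)/1.01=180.2406; Δ=(30.3200−254.8700)/(177.6522−125.4845)=-4.3044; B=V−Δ·S=787.1325
Node (2,1) S=199.6092: V=(p*·62.9800+(1−p*)·30.3200)/1.01=40.5074; Δ=(62.9800−30.3200)/(251.5076−177.6522)=0.4422; B=V−Δ·S=-47.7629
Node (2,2) S=282.5928: V=(p*·263.2400+(1−p*)·62.9800)/1.01=126.6626; Δ=(263.2400−62.9800)/(356.0669−251.5076)=1.9153; B=V−Δ·S=-414.5807
Node (1,0) S=158.4200: V=(p*·40.5074+(1−p*)·180.2406)/1.01=133.5858; Δ=(40.5074−180.2406)/(199.6092−140.9938)=-2.3839; B=V−Δ·S=511.2432
Node (1,1) S=224.2800: V=(p*·126.6626+(1−p*)·40.5074)/1.01=67.7719; Δ=(126.6626−40.5074)/(282.5928−199.6092)=1.0382; B=V−Δ·S=-165.0800
Node (0,0) S=178.0000: V=(p*·67.7719+(1−p*)·133.5858)/1.01=111.1295; Δ=(67.7719−133.5858)/(224.2800−158.4200)=-0.9993; B=V−Δ·S=289.0050
Check: Δ(0,0)·S0 + B(0,0) = 111.1295 = V0.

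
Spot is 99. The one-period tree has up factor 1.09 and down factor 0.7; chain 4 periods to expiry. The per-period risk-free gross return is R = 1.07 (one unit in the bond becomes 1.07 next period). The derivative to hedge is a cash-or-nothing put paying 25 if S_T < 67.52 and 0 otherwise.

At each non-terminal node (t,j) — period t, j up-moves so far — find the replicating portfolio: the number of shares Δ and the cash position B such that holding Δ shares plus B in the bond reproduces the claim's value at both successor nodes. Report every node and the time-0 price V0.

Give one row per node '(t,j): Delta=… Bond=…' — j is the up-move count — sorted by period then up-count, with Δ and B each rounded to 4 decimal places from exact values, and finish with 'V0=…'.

Since d<R<u, set p* = (R−d)/(u−d) = 0.9487; price each node as the discounted p*-expectation of its children.
Terminal values V(4,·): V(4,0)=25.0000, V(4,1)=25.0000, V(4,2)=25.0000, V(4,3)=0.0000, V(4,4)=0.0000
(3,0): S=33.9570. Δ = (V_up−V_dn)/(S_up−S_dn) = (25.0000−25.0000)/(37.0131−23.7699) = 0.0000. V = [p*·25.0000 + (1−p*)·25.0000]/1.07 = 23.3645. B = V − Δ·S = 23.3645.
(3,1): S=52.8759. Δ = (V_up−V_dn)/(S_up−S_dn) = (25.0000−25.0000)/(57.6347−37.0131) = 0.0000. V = [p*·25.0000 + (1−p*)·25.0000]/1.07 = 23.3645. B = V − Δ·S = 23.3645.
(3,2): S=82.3353. Δ = (V_up−V_dn)/(S_up−S_dn) = (0.0000−25.0000)/(89.7455−57.6347) = -0.7786. V = [p*·0.0000 + (1−p*)·25.0000]/1.07 = 1.1982. B = V − Δ·S = 65.3007.
(3,3): S=128.2079. Δ = (V_up−V_dn)/(S_up−S_dn) = (0.0000−0.0000)/(139.7466−89.7455) = 0.0000. V = [p*·0.0000 + (1−p*)·0.0000]/1.07 = 0.0000. B = V − Δ·S = 0.0000.
(2,0): S=48.5100. Δ = (V_up−V_dn)/(S_up−S_dn) = (23.3645−23.3645)/(52.8759−33.9570) = 0.0000. V = [p*·23.3645 + (1−p*)·23.3645]/1.07 = 21.8360. B = V − Δ·S = 21.8360.
(2,1): S=75.5370. Δ = (V_up−V_dn)/(S_up−S_dn) = (1.1982−23.3645)/(82.3353−52.8759) = -0.7524. V = [p*·1.1982 + (1−p*)·23.3645]/1.07 = 2.1822. B = V − Δ·S = 59.0188.
(2,2): S=117.6219. Δ = (V_up−V_dn)/(S_up−S_dn) = (0.0000−1.1982)/(128.2079−82.3353) = -0.0261. V = [p*·0.0000 + (1−p*)·1.1982]/1.07 = 0.0574. B = V − Δ·S = 3.1297.
(1,0): S=69.3000. Δ = (V_up−V_dn)/(S_up−S_dn) = (2.1822−21.8360)/(75.5370−48.5100) = -0.7272. V = [p*·2.1822 + (1−p*)·21.8360]/1.07 = 2.9814. B = V − Δ·S = 53.3757.
(1,1): S=107.9100. Δ = (V_up−V_dn)/(S_up−S_dn) = (0.0574−2.1822)/(117.6219−75.5370) = -0.0505. V = [p*·0.0574 + (1−p*)·2.1822]/1.07 = 0.1555. B = V − Δ·S = 5.6035.
(0,0): S=99.0000. Δ = (V_up−V_dn)/(S_up−S_dn) = (0.1555−2.9814)/(107.9100−69.3000) = -0.0732. V = [p*·0.1555 + (1−p*)·2.9814]/1.07 = 0.2808. B = V − Δ·S = 7.5265.
Self-financing check: at every node Δ·S+B equals the discounted successor values.

(0,0): Delta=-0.0732 Bond=7.5265
(1,0): Delta=-0.7272 Bond=53.3757
(1,1): Delta=-0.0505 Bond=5.6035
(2,0): Delta=0.0000 Bond=21.8360
(2,1): Delta=-0.7524 Bond=59.0188
(2,2): Delta=-0.0261 Bond=3.1297
(3,0): Delta=0.0000 Bond=23.3645
(3,1): Delta=0.0000 Bond=23.3645
(3,2): Delta=-0.7786 Bond=65.3007
(3,3): Delta=0.0000 Bond=0.0000
V0=0.2808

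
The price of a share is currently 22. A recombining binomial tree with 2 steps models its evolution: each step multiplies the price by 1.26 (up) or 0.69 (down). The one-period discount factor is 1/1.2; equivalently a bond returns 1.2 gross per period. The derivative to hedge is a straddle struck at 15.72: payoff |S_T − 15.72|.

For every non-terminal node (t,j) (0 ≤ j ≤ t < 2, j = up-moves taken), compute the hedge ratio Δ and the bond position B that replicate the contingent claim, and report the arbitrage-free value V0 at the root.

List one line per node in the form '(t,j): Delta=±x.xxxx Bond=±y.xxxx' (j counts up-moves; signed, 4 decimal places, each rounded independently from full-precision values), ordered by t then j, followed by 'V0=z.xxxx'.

(0,0): Delta=0.9266 Bond=-9.2213
(1,0): Delta=-0.2125 Bond=6.2266
(1,1): Delta=1.0000 Bond=-13.1000
V0=11.1641

Since d<R<u, set p* = (R−d)/(u−d) = 0.8947; price each node as the discounted p*-expectation of its children.
Terminal payoffs: V(2,0)=5.2458, V(2,1)=3.4068, V(2,2)=19.2072
(1,0): S=15.1800. Δ = (V_up−V_dn)/(S_up−S_dn) = (3.4068−5.2458)/(19.1268−10.4742) = -0.2125. V = [p*·3.4068 + (1−p*)·5.2458]/1.2 = 3.0003. B = V − Δ·S = 6.2266.
(1,1): S=27.7200. Δ = (V_up−V_dn)/(S_up−S_dn) = (19.2072−3.4068)/(34.9272−19.1268) = 1.0000. V = [p*·19.2072 + (1−p*)·3.4068]/1.2 = 14.6200. B = V − Δ·S = -13.1000.
(0,0): S=22.0000. Δ = (V_up−V_dn)/(S_up−S_dn) = (14.6200−3.0003)/(27.7200−15.1800) = 0.9266. V = [p*·14.6200 + (1−p*)·3.0003]/1.2 = 11.1641. B = V − Δ·S = -9.2213.
Each (Δ,B) replicates both successor values, so the strategy is self-financing and V0 is arbitrage-free.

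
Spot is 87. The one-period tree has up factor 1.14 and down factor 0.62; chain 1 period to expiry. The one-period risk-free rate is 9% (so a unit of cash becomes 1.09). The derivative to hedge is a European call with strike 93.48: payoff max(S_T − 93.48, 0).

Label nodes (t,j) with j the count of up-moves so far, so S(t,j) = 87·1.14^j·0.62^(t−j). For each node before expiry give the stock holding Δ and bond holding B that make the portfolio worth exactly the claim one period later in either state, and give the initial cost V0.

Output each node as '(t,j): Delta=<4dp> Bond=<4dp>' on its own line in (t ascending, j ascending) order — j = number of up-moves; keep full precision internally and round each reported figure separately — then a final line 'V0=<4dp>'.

Since d<R<u, set p* = (R−d)/(u−d) = 0.9038; price each node as the discounted p*-expectation of its children.
Terminal payoffs: V(1,0)=0.0000, V(1,1)=5.7000
Node (0,0) S=87.0000: V=(p*·5.7000+(1−p*)·0.0000)/1.09=4.7265; Δ=(5.7000−0.0000)/(99.1800−53.9400)=0.1260; B=V−Δ·S=-6.2350
Root portfolio cost Δ·87+B reproduces V0=4.7265.

(0,0): Delta=0.1260 Bond=-6.2350
V0=4.7265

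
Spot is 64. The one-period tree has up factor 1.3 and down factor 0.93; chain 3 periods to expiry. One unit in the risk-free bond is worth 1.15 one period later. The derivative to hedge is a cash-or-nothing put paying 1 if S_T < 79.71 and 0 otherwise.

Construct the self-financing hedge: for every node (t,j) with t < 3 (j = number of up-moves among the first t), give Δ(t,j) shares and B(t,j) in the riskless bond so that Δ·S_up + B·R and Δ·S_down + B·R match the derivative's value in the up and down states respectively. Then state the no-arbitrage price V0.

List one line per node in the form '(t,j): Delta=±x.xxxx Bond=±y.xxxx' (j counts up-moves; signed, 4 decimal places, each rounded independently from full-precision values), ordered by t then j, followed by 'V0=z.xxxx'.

(0,0): Delta=-0.0154 Bond=1.2218
(1,0): Delta=-0.0235 Bond=1.8862
(1,1): Delta=-0.0115 Bond=1.0770
(2,0): Delta=0.0000 Bond=0.8696
(2,1): Delta=-0.0349 Bond=3.0552
(2,2): Delta=0.0000 Bond=0.0000
V0=0.2366

Risk-neutral probability p* = (R−d)/(u−d) = (1.15−0.93)/(1.3−0.93) = 0.5946.
Payoff layer (t=3): V(3,0)=1.0000, V(3,1)=1.0000, V(3,2)=0.0000, V(3,3)=0.0000
  t=2,j=0: stock 55.3536 → up 71.9597 (V=1.0000), down 51.4788 (V=1.0000). Price 0.8696; hedge Δ=0.0000, bond B=0.8696.
  t=2,j=1: stock 77.3760 → up 100.5888 (V=0.0000), down 71.9597 (V=1.0000). Price 0.3525; hedge Δ=-0.0349, bond B=3.0552.
  t=2,j=2: stock 108.1600 → up 140.6080 (V=0.0000), down 100.5888 (V=0.0000). Price 0.0000; hedge Δ=0.0000, bond B=0.0000.
  t=1,j=0: stock 59.5200 → up 77.3760 (V=0.3525), down 55.3536 (V=0.8696). Price 0.4888; hedge Δ=-0.0235, bond B=1.8862.
  t=1,j=1: stock 83.2000 → up 108.1600 (V=0.0000), down 77.3760 (V=0.3525). Price 0.1243; hedge Δ=-0.0115, bond B=1.0770.
  t=0,j=0: stock 64.0000 → up 83.2000 (V=0.1243), down 59.5200 (V=0.4888). Price 0.2366; hedge Δ=-0.0154, bond B=1.2218.
The time-0 hedge costs 0.2366, which is the no-arbitrage price.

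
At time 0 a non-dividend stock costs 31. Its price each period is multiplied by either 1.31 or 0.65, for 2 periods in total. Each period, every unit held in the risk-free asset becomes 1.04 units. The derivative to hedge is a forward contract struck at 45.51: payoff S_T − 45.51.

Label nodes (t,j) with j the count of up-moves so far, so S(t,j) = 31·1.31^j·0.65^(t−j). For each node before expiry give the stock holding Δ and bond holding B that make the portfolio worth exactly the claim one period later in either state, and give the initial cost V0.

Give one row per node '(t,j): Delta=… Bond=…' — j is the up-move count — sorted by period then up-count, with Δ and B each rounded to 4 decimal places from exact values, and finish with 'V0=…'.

(0,0): Delta=1.0000 Bond=-42.0766
(1,0): Delta=1.0000 Bond=-43.7596
(1,1): Delta=1.0000 Bond=-43.7596
V0=-11.0766

Since d<R<u, set p* = (R−d)/(u−d) = 0.5909; price each node as the discounted p*-expectation of its children.
Terminal values V(2,·): V(2,0)=-32.4125, V(2,1)=-19.1135, V(2,2)=7.6891
Node (1,0) S=20.1500: V=(p*·-19.1135+(1−p*)·-32.4125)/1.04=-23.6096; Δ=(-19.1135−-32.4125)/(26.3965−13.0975)=1.0000; B=V−Δ·S=-43.7596
Node (1,1) S=40.6100: V=(p*·7.6891+(1−p*)·-19.1135)/1.04=-3.1496; Δ=(7.6891−-19.1135)/(53.1991−26.3965)=1.0000; B=V−Δ·S=-43.7596
Node (0,0) S=31.0000: V=(p*·-3.1496+(1−p*)·-23.6096)/1.04=-11.0766; Δ=(-3.1496−-23.6096)/(40.6100−20.1500)=1.0000; B=V−Δ·S=-42.0766
Root portfolio cost Δ·31+B reproduces V0=-11.0766.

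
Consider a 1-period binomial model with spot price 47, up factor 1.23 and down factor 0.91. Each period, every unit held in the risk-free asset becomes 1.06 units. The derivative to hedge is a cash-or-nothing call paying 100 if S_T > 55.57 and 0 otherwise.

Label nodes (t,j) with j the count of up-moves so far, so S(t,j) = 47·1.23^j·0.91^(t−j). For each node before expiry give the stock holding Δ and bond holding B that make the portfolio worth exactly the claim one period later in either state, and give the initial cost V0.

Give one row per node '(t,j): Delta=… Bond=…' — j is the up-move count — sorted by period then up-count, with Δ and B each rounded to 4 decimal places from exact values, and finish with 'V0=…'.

Risk-neutral probability p* = (R−d)/(u−d) = (1.06−0.91)/(1.23−0.91) = 0.4688.
Terminal values V(1,·): V(1,0)=0.0000, V(1,1)=100.0000
Node (0,0) S=47.0000: V=(p*·100.0000+(1−p*)·0.0000)/1.06=44.2217; Δ=(100.0000−0.0000)/(57.8100−42.7700)=6.6489; B=V−Δ·S=-268.2783
The time-0 hedge costs 44.2217, which is the no-arbitrage price.

(0,0): Delta=6.6489 Bond=-268.2783
V0=44.2217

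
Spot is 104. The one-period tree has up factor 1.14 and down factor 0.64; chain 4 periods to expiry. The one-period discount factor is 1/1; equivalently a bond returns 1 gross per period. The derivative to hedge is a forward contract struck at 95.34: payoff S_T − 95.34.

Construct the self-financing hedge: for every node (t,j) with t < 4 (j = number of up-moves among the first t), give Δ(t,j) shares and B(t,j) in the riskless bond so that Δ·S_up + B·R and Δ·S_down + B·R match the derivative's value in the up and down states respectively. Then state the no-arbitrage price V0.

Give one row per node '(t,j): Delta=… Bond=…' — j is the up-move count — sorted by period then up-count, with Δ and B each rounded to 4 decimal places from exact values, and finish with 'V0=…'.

(0,0): Delta=1.0000 Bond=-95.3400
(1,0): Delta=1.0000 Bond=-95.3400
(1,1): Delta=1.0000 Bond=-95.3400
(2,0): Delta=1.0000 Bond=-95.3400
(2,1): Delta=1.0000 Bond=-95.3400
(2,2): Delta=1.0000 Bond=-95.3400
(3,0): Delta=1.0000 Bond=-95.3400
(3,1): Delta=1.0000 Bond=-95.3400
(3,2): Delta=1.0000 Bond=-95.3400
(3,3): Delta=1.0000 Bond=-95.3400
V0=8.6600

Under the risk-neutral measure, an up-move has probability p* = (R−d)/(u−d) = 0.7200 and values discount at R = 1.
At expiry t=4: V(4,0)=-77.8917, V(4,1)=-64.2602, V(4,2)=-39.9791, V(4,3)=3.2716, V(4,4)=80.3119
(3,0): S=27.2630. Δ = (V_up−V_dn)/(S_up−S_dn) = (-64.2602−-77.8917)/(31.0798−17.4483) = 1.0000. V = [p*·-64.2602 + (1−p*)·-77.8917]/1 = -68.0770. B = V − Δ·S = -95.3400.
(3,1): S=48.5622. Δ = (V_up−V_dn)/(S_up−S_dn) = (-39.9791−-64.2602)/(55.3609−31.0798) = 1.0000. V = [p*·-39.9791 + (1−p*)·-64.2602]/1 = -46.7778. B = V − Δ·S = -95.3400.
(3,2): S=86.5014. Δ = (V_up−V_dn)/(S_up−S_dn) = (3.2716−-39.9791)/(98.6116−55.3609) = 1.0000. V = [p*·3.2716 + (1−p*)·-39.9791]/1 = -8.8386. B = V − Δ·S = -95.3400.
(3,3): S=154.0806. Δ = (V_up−V_dn)/(S_up−S_dn) = (80.3119−3.2716)/(175.6519−98.6116) = 1.0000. V = [p*·80.3119 + (1−p*)·3.2716]/1 = 58.7406. B = V − Δ·S = -95.3400.
(2,0): S=42.5984. Δ = (V_up−V_dn)/(S_up−S_dn) = (-46.7778−-68.0770)/(48.5622−27.2630) = 1.0000. V = [p*·-46.7778 + (1−p*)·-68.0770]/1 = -52.7416. B = V − Δ·S = -95.3400.
(2,1): S=75.8784. Δ = (V_up−V_dn)/(S_up−S_dn) = (-8.8386−-46.7778)/(86.5014−48.5622) = 1.0000. V = [p*·-8.8386 + (1−p*)·-46.7778]/1 = -19.4616. B = V − Δ·S = -95.3400.
(2,2): S=135.1584. Δ = (V_up−V_dn)/(S_up−S_dn) = (58.7406−-8.8386)/(154.0806−86.5014) = 1.0000. V = [p*·58.7406 + (1−p*)·-8.8386]/1 = 39.8184. B = V − Δ·S = -95.3400.
(1,0): S=66.5600. Δ = (V_up−V_dn)/(S_up−S_dn) = (-19.4616−-52.7416)/(75.8784−42.5984) = 1.0000. V = [p*·-19.4616 + (1−p*)·-52.7416]/1 = -28.7800. B = V − Δ·S = -95.3400.
(1,1): S=118.5600. Δ = (V_up−V_dn)/(S_up−S_dn) = (39.8184−-19.4616)/(135.1584−75.8784) = 1.0000. V = [p*·39.8184 + (1−p*)·-19.4616]/1 = 23.2200. B = V − Δ·S = -95.3400.
(0,0): S=104.0000. Δ = (V_up−V_dn)/(S_up−S_dn) = (23.2200−-28.7800)/(118.5600−66.5600) = 1.0000. V = [p*·23.2200 + (1−p*)·-28.7800]/1 = 8.6600. B = V − Δ·S = -95.3400.
Each (Δ,B) replicates both successor values, so the strategy is self-financing and V0 is arbitrage-free.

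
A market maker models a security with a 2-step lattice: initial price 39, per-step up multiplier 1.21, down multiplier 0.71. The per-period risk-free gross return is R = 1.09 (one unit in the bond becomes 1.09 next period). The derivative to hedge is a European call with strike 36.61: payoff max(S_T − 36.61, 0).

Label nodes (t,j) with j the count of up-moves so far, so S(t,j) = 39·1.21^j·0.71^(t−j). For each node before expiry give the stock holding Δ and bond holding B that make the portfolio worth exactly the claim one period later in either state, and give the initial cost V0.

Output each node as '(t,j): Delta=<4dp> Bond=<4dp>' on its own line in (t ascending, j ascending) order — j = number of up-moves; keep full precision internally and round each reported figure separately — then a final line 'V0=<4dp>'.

Under the risk-neutral measure, an up-move has probability p* = (R−d)/(u−d) = 0.7600 and values discount at R = 1.09.
Terminal values V(2,·): V(2,0)=0.0000, V(2,1)=0.0000, V(2,2)=20.4899
Node (1,0) S=27.6900: V=(p*·0.0000+(1−p*)·0.0000)/1.09=0.0000; Δ=(0.0000−0.0000)/(33.5049−19.6599)=0.0000; B=V−Δ·S=0.0000
Node (1,1) S=47.1900: V=(p*·20.4899+(1−p*)·0.0000)/1.09=14.2865; Δ=(20.4899−0.0000)/(57.0999−33.5049)=0.8684; B=V−Δ·S=-26.6933
Node (0,0) S=39.0000: V=(p*·14.2865+(1−p*)·0.0000)/1.09=9.9613; Δ=(14.2865−0.0000)/(47.1900−27.6900)=0.7326; B=V−Δ·S=-18.6118
Check: Δ(0,0)·S0 + B(0,0) = 9.9613 = V0.

(0,0): Delta=0.7326 Bond=-18.6118
(1,0): Delta=0.0000 Bond=0.0000
(1,1): Delta=0.8684 Bond=-26.6933
V0=9.9613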